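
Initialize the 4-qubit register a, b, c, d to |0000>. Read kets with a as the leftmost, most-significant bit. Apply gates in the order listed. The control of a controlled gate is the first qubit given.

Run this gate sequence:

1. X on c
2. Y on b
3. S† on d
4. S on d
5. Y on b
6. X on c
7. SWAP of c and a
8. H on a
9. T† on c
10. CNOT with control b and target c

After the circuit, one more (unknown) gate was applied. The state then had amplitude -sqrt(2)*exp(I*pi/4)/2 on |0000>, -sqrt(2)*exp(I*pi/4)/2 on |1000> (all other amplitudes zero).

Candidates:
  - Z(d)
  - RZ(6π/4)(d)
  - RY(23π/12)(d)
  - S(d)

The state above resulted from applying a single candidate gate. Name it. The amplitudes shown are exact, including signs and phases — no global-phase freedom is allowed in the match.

The unique candidate consistent with the amplitudes is RZ(6π/4)(d). Key observation: gates 1-6 undo each other exactly, leaving only the rest of the circuit to track.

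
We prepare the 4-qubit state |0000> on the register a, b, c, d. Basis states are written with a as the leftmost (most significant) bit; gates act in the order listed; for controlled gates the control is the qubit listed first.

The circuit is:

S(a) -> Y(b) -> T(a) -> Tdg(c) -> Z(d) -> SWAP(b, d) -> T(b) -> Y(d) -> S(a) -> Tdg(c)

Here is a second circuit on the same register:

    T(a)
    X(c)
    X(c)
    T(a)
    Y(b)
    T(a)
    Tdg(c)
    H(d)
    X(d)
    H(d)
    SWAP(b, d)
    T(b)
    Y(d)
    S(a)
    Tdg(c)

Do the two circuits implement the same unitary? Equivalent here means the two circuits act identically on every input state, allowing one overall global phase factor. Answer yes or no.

Yes: on every input state the two circuits agree up to one overall phase factor.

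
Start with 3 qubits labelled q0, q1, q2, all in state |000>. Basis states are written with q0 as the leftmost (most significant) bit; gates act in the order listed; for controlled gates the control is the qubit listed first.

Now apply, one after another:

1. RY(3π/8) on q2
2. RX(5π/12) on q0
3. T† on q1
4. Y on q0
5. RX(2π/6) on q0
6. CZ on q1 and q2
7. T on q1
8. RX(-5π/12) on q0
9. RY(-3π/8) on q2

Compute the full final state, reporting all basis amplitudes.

The final amplitudes are -sqrt(2)/2 on |000>, 2*I*sqrt(1/2 - sqrt(2)/4)*sqrt(sqrt(2)/4 + 1/2)*sin(3*pi/16)**2 + 2*I*sqrt(1/2 - sqrt(2)/4)*sqrt(sqrt(2)/4 + 1/2)*cos(3*pi/16)**2 on |100>, and 0 on every other basis state.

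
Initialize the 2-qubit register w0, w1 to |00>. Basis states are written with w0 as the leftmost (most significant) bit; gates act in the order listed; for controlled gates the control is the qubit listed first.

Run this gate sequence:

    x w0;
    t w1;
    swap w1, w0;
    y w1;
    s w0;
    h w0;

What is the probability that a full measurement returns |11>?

Outcome |11> occurs with probability 0.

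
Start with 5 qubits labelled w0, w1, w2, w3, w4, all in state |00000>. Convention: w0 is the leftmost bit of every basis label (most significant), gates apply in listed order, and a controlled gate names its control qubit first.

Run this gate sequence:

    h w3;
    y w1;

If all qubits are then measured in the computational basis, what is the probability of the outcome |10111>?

The probability of measuring |10111> is 0.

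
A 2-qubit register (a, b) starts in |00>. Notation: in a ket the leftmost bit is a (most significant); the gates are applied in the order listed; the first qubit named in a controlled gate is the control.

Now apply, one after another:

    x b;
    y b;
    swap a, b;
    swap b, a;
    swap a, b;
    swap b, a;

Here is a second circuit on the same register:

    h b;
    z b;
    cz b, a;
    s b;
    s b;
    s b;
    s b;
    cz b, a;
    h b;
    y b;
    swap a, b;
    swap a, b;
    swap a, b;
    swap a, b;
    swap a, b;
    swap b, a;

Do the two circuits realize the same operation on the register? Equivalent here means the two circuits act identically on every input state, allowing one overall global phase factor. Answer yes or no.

Yes: on every input state the two circuits agree up to one overall phase factor.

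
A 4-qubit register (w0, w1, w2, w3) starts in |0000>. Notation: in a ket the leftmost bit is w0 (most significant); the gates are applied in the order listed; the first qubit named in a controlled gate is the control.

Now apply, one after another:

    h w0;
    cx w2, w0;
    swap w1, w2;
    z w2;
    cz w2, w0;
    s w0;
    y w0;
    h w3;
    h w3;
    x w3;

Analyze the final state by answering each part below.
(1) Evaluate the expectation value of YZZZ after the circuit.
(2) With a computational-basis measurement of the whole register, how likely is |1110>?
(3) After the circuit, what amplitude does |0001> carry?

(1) In the final state, YZZZ has expectation -1.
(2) A full measurement returns |1110> with probability 0.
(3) The amplitude on |0001> is sqrt(2)/2.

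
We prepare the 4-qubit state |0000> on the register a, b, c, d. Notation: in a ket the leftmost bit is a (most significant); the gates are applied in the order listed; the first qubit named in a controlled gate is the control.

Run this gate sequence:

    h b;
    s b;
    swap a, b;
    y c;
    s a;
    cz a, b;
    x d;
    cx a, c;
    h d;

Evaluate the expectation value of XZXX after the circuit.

The observable XZXX averages to 1.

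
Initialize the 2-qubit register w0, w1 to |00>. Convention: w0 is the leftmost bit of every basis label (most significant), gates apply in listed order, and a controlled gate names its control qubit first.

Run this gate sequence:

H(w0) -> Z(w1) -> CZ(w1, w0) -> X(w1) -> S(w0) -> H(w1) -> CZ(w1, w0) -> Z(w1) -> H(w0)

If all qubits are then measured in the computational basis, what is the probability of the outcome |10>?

A full measurement returns |10> with probability 1/4.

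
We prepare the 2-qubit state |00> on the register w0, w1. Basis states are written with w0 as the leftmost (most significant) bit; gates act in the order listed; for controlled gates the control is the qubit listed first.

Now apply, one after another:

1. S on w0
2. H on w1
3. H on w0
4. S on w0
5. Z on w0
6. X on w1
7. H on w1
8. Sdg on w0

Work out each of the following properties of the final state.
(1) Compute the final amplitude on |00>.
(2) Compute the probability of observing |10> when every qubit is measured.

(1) The amplitude on |00> is sqrt(2)/2.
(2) A full measurement returns |10> with probability 1/2.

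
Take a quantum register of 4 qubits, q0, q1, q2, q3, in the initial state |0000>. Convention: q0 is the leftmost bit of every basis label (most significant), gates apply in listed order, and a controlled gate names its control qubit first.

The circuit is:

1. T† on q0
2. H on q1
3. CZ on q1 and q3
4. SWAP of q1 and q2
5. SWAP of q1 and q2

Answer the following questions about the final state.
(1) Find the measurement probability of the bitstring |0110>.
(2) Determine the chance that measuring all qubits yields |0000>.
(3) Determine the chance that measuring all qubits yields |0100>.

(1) A full measurement returns |0110> with probability 0. Key observation: the block from step 4 through step 5 cancels to the identity and can be dropped.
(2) A full measurement returns |0000> with probability 1/2.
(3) A full measurement returns |0100> with probability 1/2.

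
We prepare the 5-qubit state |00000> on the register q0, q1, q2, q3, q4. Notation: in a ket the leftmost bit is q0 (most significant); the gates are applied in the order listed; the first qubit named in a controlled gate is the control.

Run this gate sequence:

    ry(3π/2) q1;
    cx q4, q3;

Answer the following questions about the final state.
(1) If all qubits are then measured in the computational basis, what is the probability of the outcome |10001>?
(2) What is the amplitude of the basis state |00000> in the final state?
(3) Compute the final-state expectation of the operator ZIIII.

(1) A full measurement returns |10001> with probability 0.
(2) The amplitude on |00000> is -sqrt(2)/2.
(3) The expectation value of ZIIII is 1.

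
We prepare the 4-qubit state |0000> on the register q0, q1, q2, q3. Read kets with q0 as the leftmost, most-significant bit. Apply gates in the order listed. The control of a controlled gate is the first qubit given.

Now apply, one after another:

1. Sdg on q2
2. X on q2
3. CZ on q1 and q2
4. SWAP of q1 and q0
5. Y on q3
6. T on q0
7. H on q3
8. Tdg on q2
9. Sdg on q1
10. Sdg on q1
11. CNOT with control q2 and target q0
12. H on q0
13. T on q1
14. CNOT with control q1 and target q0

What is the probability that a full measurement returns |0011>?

Outcome |0011> occurs with probability 1/4.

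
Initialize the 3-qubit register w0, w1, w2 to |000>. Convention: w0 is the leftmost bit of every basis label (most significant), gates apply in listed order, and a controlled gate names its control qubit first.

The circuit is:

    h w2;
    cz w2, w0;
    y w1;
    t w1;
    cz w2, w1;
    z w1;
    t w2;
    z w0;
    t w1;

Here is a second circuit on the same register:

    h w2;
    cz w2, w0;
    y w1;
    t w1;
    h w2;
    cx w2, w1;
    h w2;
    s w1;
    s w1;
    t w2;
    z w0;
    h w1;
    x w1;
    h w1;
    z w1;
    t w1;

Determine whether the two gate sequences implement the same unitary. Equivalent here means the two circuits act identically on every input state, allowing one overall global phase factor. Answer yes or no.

No, they are not equivalent — no single phase factor reconciles the two unitaries.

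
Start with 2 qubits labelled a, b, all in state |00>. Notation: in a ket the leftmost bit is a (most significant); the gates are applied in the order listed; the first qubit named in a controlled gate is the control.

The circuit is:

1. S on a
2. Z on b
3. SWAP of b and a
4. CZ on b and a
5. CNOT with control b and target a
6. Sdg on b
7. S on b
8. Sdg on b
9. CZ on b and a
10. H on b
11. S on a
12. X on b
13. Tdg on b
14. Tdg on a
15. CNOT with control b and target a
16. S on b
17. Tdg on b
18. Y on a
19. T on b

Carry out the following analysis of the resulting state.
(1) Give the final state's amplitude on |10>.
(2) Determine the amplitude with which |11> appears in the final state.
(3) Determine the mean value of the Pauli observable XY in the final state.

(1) The final state's coefficient on |10> equals sqrt(2)*I/2.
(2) The amplitude on |11> is 0.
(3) The expectation value of XY is -sqrt(2)/2.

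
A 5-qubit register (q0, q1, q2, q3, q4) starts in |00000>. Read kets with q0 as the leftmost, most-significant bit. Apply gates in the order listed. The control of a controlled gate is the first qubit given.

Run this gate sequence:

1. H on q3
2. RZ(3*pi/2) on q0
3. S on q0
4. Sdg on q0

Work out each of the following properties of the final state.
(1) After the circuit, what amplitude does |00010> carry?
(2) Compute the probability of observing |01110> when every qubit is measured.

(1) The amplitude on |00010> is -sqrt(2)*exp(I*pi/4)/2. Key observation: steps 3-4 multiply out to the identity, so the circuit reduces to the remaining gates.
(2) A full measurement returns |01110> with probability 0.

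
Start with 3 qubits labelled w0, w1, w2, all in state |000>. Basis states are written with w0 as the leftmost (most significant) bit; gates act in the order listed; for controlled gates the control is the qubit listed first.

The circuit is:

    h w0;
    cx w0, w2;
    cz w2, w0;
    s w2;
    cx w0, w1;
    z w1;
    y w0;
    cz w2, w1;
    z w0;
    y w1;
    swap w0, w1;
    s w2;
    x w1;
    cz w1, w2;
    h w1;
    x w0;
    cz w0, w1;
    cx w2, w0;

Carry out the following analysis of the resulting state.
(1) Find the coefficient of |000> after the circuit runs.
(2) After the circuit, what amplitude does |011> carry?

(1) |000> carries amplitude 1/2 in the final state.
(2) The final state's coefficient on |011> equals 1/2.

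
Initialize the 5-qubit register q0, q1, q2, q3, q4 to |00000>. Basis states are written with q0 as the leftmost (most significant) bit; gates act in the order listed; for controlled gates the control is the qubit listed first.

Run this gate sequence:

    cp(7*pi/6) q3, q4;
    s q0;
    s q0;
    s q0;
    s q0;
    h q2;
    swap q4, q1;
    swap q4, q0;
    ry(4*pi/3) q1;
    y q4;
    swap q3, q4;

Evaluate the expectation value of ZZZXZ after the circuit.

The observable ZZZXZ averages to 0. Key observation: the block from step 2 through step 5 cancels to the identity and can be dropped.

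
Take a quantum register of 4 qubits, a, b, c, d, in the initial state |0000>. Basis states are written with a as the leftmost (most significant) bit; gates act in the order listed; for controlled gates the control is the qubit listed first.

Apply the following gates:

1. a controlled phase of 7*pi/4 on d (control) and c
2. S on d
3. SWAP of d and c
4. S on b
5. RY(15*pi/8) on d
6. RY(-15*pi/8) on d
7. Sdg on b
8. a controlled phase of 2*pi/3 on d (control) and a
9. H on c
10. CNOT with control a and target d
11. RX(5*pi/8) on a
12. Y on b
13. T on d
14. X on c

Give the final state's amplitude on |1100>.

The final state's coefficient on |1100> equals sqrt(2)*sin(5*pi/16)/2.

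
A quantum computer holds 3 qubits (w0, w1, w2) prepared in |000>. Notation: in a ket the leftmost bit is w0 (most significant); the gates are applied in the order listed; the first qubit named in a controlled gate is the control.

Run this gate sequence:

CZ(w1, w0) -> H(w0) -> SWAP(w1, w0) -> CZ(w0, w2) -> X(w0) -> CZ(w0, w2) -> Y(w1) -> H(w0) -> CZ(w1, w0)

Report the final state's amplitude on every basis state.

After the circuit, the state carries amplitude -I/2 on |000>, 0 on |001>, I/2 on |010>, 0 on |011>, I/2 on |100>, 0 on |101>, I/2 on |110>, 0 on |111>.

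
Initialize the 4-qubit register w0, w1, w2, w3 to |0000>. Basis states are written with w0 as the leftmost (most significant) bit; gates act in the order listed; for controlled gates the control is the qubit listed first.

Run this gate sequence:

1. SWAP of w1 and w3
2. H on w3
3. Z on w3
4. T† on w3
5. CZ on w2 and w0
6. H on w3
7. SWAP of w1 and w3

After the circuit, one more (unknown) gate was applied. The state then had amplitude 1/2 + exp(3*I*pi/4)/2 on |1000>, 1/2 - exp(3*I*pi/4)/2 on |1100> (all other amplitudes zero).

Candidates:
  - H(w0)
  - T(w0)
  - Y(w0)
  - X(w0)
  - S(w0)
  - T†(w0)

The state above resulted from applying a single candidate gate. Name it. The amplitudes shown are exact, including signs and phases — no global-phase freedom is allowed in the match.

The applied gate was X(w0).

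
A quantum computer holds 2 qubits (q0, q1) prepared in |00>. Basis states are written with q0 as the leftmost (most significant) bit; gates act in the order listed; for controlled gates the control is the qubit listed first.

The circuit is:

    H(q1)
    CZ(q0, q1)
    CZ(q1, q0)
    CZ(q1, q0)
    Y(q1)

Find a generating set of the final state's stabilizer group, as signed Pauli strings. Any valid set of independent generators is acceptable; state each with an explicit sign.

The final state is stabilized by the group generated by -IX, +ZI; other independent generating sets are equally valid.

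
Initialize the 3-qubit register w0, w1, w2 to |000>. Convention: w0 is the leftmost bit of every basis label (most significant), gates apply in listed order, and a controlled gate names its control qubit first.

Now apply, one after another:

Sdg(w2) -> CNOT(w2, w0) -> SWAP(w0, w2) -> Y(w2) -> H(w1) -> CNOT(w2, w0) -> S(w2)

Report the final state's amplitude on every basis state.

The final amplitudes are -sqrt(2)/2 on |101>, -sqrt(2)/2 on |111>, and 0 on every other basis state.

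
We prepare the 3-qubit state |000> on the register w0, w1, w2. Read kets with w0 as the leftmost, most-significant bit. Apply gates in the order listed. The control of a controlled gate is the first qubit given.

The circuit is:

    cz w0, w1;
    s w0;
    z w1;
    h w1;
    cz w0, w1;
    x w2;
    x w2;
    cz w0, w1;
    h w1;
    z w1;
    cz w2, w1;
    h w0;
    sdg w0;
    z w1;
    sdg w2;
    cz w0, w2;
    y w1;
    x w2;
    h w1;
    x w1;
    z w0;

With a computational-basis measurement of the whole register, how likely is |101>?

A full measurement returns |101> with probability 1/4. Key observation: the block from step 3 through step 10 cancels to the identity and can be dropped.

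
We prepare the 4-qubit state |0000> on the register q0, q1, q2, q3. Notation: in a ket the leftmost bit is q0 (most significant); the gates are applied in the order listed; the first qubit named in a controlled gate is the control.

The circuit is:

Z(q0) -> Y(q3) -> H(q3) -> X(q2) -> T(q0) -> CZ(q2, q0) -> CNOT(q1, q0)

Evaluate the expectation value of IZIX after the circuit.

The expectation value of IZIX is -1.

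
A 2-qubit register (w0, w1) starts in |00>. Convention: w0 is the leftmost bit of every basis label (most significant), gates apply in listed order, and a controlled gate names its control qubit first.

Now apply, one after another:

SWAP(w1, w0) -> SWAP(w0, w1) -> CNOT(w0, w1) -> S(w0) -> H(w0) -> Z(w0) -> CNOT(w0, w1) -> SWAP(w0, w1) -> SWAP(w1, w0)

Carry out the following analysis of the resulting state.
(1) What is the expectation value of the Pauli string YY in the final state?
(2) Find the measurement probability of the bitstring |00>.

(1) The observable YY averages to 1.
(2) A full measurement returns |00> with probability 1/2.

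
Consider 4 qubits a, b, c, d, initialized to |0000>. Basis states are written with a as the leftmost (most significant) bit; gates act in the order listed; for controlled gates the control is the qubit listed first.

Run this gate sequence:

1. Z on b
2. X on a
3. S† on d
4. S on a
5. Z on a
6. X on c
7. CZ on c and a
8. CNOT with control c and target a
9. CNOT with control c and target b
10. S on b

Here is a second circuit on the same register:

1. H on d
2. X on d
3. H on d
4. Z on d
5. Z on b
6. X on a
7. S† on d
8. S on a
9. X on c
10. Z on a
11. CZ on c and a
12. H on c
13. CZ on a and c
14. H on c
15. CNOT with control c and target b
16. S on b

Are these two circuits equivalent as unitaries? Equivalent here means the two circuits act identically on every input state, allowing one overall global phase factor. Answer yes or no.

No: there is an input state on which the two circuits produce genuinely different outputs (not merely differing by a phase).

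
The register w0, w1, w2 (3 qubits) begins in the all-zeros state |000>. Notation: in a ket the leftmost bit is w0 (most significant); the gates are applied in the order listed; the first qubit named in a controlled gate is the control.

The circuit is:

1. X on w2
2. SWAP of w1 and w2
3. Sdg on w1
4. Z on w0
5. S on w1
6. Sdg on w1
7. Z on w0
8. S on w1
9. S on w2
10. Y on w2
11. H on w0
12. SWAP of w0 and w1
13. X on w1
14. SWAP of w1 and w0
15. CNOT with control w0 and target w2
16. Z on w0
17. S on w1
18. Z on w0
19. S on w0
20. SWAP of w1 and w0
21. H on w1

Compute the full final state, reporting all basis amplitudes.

The final amplitudes are 0 on |000>, 0 on |001>, 0 on |010>, 0 on |011>, -I/2 on |100>, -1/2 on |101>, I/2 on |110>, -1/2 on |111>. Key observation: the block from step 4 through step 7 cancels to the identity and can be dropped.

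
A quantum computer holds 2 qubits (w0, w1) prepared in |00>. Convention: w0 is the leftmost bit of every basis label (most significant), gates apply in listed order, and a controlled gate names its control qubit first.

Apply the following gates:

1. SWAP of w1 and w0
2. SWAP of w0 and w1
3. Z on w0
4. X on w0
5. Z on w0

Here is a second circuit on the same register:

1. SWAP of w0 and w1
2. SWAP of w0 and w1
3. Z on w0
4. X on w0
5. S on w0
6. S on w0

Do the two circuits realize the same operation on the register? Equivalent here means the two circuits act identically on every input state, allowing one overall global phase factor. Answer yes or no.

Yes: on every input state the two circuits agree up to one overall phase factor.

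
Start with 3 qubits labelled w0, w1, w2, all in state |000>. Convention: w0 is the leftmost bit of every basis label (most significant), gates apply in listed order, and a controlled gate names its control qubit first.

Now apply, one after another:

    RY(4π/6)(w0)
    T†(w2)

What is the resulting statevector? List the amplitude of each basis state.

After the circuit, the state carries amplitude 1/2 on |000>, sqrt(3)/2 on |100>, and 0 on every other basis state.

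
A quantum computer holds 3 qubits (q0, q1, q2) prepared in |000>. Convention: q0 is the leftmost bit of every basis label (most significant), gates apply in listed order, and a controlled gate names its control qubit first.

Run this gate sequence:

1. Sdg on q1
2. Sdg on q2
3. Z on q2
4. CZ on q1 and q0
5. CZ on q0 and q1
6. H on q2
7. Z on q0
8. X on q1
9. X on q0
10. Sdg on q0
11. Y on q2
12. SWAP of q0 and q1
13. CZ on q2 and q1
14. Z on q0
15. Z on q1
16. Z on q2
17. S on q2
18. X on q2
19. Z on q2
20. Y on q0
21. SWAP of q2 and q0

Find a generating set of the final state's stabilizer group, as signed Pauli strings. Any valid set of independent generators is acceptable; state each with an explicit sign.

The stabilizer group can be generated by -YII, -IZI, +IIZ, among other valid generating sets.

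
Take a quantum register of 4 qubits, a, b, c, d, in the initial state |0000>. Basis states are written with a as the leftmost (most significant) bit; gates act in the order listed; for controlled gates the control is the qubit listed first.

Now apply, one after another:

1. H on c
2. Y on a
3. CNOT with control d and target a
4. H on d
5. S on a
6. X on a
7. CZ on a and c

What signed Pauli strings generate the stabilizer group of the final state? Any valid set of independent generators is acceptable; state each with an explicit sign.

The stabilizer group can be generated by +IIXI, +IIIX, +ZIII, +IZII, among other valid generating sets.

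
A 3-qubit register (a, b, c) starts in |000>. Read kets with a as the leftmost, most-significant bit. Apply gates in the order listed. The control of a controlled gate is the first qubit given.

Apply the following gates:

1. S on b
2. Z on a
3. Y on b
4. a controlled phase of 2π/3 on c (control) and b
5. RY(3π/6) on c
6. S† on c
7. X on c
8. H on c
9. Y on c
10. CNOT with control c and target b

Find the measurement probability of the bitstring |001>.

The probability of measuring |001> is 1/2.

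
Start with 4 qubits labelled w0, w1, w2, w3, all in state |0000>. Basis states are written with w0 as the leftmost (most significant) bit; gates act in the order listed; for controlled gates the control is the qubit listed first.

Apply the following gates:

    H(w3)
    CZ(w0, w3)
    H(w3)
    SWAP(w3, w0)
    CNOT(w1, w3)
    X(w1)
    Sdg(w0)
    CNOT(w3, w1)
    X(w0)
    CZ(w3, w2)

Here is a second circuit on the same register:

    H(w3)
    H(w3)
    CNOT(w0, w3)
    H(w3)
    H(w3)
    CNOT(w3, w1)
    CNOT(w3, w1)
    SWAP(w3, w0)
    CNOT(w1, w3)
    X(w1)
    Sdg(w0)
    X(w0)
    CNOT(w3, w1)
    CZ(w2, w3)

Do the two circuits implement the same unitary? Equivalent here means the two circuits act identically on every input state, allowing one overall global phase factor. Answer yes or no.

Yes: on every input state the two circuits agree up to one overall phase factor.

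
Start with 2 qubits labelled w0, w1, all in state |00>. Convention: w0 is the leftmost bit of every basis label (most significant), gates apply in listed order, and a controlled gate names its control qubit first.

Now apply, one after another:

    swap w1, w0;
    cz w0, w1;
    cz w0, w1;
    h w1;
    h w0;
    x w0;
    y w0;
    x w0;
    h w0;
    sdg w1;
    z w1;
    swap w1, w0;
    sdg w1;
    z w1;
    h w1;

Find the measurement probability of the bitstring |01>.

Outcome |01> occurs with probability 1/4. Key observation: steps 2-3 multiply out to the identity, so the circuit reduces to the remaining gates.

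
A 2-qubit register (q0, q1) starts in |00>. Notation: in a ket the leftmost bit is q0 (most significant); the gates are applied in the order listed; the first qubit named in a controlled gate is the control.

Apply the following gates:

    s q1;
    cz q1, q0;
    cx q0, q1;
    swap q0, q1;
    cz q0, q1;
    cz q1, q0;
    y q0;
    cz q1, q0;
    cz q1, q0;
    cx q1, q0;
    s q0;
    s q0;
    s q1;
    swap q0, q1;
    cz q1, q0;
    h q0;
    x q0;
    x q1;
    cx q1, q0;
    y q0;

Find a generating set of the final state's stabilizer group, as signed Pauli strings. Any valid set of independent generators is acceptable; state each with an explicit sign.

The final state is stabilized by the group generated by -XI, +IZ; other independent generating sets are equally valid.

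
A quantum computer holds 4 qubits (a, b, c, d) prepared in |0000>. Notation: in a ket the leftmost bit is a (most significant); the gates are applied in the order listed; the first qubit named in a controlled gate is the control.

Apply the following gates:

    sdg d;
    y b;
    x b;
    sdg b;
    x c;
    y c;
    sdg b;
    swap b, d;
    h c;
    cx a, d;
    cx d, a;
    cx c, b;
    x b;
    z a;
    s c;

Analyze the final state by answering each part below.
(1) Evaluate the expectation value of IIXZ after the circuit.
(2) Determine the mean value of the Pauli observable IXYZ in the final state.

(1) In the final state, IIXZ has expectation 0.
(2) The observable IXYZ averages to 1.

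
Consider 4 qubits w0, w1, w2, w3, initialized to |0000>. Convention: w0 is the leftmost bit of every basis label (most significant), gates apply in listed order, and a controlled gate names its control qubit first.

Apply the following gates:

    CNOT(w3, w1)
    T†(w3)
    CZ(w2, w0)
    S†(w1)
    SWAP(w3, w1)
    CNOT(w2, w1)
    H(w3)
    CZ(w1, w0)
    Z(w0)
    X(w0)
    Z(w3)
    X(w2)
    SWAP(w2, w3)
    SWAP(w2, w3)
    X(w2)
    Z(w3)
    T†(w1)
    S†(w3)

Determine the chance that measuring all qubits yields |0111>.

A full measurement returns |0111> with probability 0. Key observation: the block from step 11 through step 16 cancels to the identity and can be dropped.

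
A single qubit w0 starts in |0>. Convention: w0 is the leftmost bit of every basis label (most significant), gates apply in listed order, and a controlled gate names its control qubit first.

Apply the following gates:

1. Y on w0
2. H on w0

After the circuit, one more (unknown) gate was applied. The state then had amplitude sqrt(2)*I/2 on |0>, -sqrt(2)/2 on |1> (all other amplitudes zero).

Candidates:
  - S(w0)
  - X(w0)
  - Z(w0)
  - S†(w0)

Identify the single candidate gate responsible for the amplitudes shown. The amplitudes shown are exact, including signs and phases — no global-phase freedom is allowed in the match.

The unique candidate consistent with the amplitudes is S†(w0).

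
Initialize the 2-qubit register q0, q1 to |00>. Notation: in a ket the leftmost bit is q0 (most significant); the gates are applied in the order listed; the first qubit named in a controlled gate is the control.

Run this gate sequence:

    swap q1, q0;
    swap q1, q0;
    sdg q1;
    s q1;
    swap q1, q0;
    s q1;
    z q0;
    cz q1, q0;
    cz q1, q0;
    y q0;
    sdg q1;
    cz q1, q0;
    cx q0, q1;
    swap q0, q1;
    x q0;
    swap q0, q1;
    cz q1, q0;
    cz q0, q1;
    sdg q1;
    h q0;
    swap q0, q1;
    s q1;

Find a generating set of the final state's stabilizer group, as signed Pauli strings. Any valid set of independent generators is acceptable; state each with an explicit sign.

One valid set of independent stabilizer generators is -IY, +ZI (any independent generating set of the same group is equally correct).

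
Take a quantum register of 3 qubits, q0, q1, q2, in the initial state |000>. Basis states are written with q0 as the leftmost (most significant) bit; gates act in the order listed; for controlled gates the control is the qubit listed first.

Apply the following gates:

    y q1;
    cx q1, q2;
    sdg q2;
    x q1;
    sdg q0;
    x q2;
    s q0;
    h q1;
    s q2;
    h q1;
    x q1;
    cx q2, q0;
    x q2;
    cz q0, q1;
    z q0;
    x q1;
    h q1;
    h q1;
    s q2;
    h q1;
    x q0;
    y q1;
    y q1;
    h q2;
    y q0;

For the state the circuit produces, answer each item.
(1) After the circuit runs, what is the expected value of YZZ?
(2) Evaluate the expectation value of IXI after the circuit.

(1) The expectation value of YZZ is 0.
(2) In the final state, IXI has expectation 1.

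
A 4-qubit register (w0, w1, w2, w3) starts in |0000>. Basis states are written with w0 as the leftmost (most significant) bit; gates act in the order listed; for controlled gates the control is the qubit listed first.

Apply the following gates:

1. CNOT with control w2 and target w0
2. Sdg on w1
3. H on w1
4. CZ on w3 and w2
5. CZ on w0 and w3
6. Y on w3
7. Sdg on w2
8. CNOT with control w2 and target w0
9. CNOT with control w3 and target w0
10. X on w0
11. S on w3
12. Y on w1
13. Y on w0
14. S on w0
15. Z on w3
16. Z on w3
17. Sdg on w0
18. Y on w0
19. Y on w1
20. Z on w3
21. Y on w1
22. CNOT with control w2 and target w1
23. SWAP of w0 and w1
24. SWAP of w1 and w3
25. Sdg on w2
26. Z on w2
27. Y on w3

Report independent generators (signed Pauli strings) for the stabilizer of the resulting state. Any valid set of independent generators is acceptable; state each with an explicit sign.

The final state is stabilized by the group generated by -XIII, -IZII, +IIZI, -IIIZ; other independent generating sets are equally valid. Key observation: steps 12-19 multiply out to the identity, so the circuit reduces to the remaining gates.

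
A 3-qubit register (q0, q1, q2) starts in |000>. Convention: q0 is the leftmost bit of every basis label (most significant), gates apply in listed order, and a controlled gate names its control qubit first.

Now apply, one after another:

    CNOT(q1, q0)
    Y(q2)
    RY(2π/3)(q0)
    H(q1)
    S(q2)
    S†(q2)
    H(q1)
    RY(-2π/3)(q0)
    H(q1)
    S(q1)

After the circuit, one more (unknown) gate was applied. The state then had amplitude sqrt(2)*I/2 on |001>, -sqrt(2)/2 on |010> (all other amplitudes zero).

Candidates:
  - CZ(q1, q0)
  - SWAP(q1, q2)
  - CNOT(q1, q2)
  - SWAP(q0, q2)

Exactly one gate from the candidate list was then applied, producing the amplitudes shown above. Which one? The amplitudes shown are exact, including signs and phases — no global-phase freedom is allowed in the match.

The applied gate was CNOT(q1, q2). Key observation: gates 3-8 undo each other exactly, leaving only the rest of the circuit to track.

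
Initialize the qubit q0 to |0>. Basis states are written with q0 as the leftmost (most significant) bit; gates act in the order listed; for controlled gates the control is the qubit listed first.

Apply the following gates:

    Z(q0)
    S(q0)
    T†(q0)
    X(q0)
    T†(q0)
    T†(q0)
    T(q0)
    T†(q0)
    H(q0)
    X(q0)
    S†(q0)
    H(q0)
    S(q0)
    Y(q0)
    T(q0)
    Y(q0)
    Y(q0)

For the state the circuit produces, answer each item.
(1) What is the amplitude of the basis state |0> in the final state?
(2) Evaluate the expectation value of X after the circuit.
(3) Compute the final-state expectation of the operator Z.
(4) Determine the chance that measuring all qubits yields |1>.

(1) The final state's coefficient on |0> equals 1/2 + I/2.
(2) In the final state, X has expectation -sqrt(2)/2.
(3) In the final state, Z has expectation 0.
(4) A full measurement returns |1> with probability 1/2.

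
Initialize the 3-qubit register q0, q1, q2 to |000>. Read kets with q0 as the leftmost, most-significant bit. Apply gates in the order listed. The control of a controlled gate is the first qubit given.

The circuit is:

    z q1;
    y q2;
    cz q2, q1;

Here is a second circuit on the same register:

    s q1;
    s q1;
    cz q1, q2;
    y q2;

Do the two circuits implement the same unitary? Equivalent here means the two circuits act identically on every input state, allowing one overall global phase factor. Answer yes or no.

No, they are not equivalent — no single phase factor reconciles the two unitaries.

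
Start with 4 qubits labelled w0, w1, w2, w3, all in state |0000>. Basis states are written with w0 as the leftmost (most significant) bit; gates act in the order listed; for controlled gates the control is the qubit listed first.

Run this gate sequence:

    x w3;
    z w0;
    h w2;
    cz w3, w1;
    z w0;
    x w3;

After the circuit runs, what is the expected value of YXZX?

The observable YXZX averages to 0.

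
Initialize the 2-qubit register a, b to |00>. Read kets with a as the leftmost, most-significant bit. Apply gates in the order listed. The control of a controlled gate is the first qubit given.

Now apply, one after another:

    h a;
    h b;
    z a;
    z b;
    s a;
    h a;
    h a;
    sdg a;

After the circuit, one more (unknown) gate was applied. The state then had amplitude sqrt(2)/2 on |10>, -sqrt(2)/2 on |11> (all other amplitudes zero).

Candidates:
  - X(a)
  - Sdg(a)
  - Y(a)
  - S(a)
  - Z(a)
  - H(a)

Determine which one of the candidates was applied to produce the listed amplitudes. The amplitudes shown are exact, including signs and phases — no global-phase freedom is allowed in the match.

The applied gate was H(a). Key observation: gates 5-8 undo each other exactly, leaving only the rest of the circuit to track.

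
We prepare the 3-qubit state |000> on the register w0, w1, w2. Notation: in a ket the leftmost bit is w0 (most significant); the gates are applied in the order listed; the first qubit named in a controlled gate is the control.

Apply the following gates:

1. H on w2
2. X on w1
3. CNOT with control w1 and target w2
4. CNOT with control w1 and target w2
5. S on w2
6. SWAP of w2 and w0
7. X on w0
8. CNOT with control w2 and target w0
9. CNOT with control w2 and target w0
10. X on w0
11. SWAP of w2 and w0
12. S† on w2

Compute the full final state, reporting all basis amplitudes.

The final amplitudes are sqrt(2)/2 on |010>, sqrt(2)/2 on |011>, and 0 on every other basis state.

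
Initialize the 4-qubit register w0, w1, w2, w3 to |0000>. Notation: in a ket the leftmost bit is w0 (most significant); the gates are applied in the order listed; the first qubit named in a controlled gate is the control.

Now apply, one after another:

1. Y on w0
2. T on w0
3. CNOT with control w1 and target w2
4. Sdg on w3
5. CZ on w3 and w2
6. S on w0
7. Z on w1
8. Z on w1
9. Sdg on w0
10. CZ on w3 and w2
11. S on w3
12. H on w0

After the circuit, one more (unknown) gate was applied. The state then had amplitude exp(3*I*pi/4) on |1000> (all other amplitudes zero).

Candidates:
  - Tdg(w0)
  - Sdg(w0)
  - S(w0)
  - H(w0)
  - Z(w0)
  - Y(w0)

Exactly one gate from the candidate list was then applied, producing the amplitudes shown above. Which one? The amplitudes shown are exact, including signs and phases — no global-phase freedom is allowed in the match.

It was H(w0) that produced the state shown. Key observation: gates 4-11 undo each other exactly, leaving only the rest of the circuit to track.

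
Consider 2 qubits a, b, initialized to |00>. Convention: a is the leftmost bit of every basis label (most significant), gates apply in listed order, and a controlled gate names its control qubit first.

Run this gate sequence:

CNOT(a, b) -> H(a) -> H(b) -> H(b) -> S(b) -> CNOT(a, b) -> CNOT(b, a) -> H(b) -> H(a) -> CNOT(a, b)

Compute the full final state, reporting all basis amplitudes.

The final amplitudes are sqrt(2)/2 on |00>, 0 on |01>, 0 on |10>, sqrt(2)/2 on |11>.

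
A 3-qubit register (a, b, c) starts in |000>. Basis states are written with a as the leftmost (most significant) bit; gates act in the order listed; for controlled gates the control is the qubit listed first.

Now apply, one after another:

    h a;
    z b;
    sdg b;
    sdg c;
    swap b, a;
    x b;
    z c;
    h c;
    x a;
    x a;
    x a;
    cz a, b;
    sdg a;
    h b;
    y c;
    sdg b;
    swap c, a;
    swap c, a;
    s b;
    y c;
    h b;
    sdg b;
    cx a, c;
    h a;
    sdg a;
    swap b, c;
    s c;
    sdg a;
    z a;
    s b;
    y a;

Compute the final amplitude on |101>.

The final state's coefficient on |101> equals -sqrt(2)/4.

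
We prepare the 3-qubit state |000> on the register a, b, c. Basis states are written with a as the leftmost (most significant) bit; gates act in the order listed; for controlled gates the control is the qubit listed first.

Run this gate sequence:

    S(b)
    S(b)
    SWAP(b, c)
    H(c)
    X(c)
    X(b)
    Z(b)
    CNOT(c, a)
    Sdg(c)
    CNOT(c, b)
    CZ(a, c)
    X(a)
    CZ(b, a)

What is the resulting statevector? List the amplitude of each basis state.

The resulting statevector has amplitude -sqrt(2)*I/2 on |001>, sqrt(2)/2 on |110>, and 0 on every other basis state.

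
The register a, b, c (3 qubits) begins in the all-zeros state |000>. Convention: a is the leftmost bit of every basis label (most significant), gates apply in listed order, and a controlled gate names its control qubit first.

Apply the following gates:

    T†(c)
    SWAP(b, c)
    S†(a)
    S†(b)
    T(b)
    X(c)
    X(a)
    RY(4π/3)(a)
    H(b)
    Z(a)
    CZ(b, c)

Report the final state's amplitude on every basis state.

The final amplitudes are 0 on |000>, -sqrt(6)/4 on |001>, 0 on |010>, sqrt(6)/4 on |011>, 0 on |100>, sqrt(2)/4 on |101>, 0 on |110>, -sqrt(2)/4 on |111>.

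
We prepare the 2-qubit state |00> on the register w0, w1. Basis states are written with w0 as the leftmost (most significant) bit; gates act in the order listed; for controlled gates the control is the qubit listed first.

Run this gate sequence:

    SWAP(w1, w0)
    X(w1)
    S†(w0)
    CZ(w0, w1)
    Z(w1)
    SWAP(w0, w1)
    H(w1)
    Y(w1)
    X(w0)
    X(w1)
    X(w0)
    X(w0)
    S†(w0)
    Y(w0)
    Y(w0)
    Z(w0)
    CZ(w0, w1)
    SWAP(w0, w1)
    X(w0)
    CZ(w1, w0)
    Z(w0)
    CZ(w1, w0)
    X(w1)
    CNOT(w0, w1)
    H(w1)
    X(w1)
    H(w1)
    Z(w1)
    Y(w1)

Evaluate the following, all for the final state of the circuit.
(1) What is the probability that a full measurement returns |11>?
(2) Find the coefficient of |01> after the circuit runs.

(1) The probability of measuring |11> is 1/2.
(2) |01> carries amplitude 0 in the final state.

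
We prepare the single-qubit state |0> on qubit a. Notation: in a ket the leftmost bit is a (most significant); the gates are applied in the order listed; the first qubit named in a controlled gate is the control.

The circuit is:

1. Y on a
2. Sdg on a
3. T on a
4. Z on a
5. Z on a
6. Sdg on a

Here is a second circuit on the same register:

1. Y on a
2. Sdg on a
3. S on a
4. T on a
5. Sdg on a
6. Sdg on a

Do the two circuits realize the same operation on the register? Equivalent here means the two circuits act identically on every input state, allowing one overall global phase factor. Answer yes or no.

Yes, they are equivalent — the unitaries differ by at most a global phase.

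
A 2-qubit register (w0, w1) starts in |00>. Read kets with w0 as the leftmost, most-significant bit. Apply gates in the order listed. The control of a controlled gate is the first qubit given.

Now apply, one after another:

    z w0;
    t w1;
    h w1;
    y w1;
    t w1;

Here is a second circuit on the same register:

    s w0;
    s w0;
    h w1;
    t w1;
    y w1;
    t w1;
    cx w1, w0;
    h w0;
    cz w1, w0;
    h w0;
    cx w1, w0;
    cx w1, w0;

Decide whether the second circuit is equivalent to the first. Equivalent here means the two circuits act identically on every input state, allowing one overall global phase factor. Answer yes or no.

No — the two circuits implement different unitaries, even allowing a global phase.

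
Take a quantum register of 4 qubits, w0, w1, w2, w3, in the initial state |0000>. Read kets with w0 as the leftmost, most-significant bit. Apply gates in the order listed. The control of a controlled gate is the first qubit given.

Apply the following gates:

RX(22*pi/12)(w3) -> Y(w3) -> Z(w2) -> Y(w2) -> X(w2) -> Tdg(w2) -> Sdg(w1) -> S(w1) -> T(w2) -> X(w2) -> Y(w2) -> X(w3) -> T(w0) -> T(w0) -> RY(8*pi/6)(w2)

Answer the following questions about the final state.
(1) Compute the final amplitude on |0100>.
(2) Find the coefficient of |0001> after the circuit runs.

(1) |0100> carries amplitude 0 in the final state.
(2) The amplitude on |0001> is -sqrt(2)/8 + sqrt(6)/8.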